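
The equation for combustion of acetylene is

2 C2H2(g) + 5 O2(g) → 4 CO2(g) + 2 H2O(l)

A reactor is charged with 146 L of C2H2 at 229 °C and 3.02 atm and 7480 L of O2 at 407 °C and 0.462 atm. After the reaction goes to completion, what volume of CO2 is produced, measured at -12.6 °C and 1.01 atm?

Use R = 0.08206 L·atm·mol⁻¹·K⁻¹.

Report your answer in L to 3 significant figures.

453 L

n(C2H2) = PV/RT = (3.02 × 146) / (0.08206 × 502.15) = 10.70 mol
n(O2) = PV/RT = (0.462 × 7480) / (0.08206 × 680.15) = 61.92 mol
For 10.70 mol C2H2, stoichiometry requires (5/2) × 10.70 = 26.75 mol O2; 61.92 mol is available, so C2H2 is limiting.
n(CO2) = (4/2) × 10.70 = 21.40 mol
V(CO2) = nRT/P = 21.40 × 0.08206 × 260.55 / 1.01 = 453.0 L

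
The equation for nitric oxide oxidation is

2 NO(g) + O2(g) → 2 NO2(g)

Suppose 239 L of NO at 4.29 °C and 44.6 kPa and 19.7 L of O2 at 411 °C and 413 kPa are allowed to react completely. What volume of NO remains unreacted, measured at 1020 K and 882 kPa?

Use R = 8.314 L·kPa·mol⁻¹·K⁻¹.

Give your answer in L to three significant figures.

16.9 L

n(NO) = PV/RT = (44.6 × 239) / (8.314 × 277.44) = 4.621 mol
n(O2) = PV/RT = (413 × 19.7) / (8.314 × 684.15) = 1.430 mol
For 4.621 mol NO, stoichiometry requires (1/2) × 4.621 = 2.311 mol O2; 1.430 mol is available, so O2 is limiting.
n(NO) consumed = (2/1) × 1.430 = 2.860 mol; remaining = 4.621 − 2.860 = 1.761 mol
V(NO) = nRT/P = 1.761 × 8.314 × 1020 / 882 = 16.93 L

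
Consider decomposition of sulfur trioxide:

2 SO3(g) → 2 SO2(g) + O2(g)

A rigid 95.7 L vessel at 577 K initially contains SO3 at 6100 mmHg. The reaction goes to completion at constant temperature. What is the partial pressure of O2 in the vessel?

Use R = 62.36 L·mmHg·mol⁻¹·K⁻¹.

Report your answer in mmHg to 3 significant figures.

n(SO3)₀ = PV/RT = (6100 × 95.7) / (62.36 × 577) = 16.22 mol
n(O2) = (1/2) × 16.22 = 8.110 mol
P(O2) = nRT/V = 8.110 × 62.36 × 577 / 95.7 = 3049 mmHg

3050 mmHg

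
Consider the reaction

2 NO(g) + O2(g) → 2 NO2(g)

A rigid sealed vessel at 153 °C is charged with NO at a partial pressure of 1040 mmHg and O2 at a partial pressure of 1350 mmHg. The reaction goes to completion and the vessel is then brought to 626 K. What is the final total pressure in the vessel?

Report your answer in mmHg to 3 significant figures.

2750 mmHg

Because the vessel is rigid and T is held at 153 °C, work the stoichiometry in partial pressures (P_i = n_iRT/V).
P(O2) required for 1040 mmHg of NO = (1/2) × 1040 = 520.0 mmHg; available 1350 mmHg, so NO is limiting.
P(O2) remaining = 1350 − (1/2) × 1040 = 830.0 mmHg
P(gaseous products) = (2)/2 × 1040 = 1040 mmHg
P_total at 153 °C = 830.0 + 1040 = 1870 mmHg
Scaling to 626 K: P = 1870 × 626/426.15 = 2747 mmHg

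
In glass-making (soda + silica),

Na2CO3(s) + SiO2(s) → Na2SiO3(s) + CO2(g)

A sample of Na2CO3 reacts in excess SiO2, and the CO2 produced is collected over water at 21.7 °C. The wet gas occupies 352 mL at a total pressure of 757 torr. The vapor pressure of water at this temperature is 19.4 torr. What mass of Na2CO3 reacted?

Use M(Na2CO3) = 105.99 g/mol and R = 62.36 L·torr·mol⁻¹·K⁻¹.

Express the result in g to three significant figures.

1.50 g

P(CO2) = 757 − 19.4 = 737.6 torr
n(CO2) = PV/RT = (737.6 × 0.3520) / (62.36 × 294.85) = 0.01412 mol
n(Na2CO3) = (1/1) × 0.01412 = 0.01412 mol
m(Na2CO3) = 0.01412 × 105.99 = 1.497 g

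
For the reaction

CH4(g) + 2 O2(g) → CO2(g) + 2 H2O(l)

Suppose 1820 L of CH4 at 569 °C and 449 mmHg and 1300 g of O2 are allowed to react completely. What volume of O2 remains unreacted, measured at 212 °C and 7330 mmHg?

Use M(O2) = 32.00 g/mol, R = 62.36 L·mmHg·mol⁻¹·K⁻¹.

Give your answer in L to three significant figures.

n(CH4) = PV/RT = (449 × 1820) / (62.36 × 842.15) = 15.56 mol
n(O2) = 1300 / 32.00 = 40.62 mol
For 15.56 mol CH4, stoichiometry requires (2/1) × 15.56 = 31.12 mol O2; 40.62 mol is available, so CH4 is limiting.
n(O2) consumed = (2/1) × 15.56 = 31.12 mol; remaining = 40.62 − 31.12 = 9.500 mol
V(O2) = nRT/P = 9.500 × 62.36 × 485.15 / 7330 = 39.21 L

39.2 L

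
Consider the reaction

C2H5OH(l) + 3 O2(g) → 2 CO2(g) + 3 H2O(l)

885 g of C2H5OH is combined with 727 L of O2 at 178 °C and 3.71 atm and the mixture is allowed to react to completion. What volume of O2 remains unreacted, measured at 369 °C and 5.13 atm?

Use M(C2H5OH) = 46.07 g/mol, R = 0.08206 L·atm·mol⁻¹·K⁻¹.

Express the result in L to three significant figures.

n(C2H5OH) = 885 / 46.07 = 19.21 mol
n(O2) = PV/RT = (3.71 × 727) / (0.08206 × 451.15) = 72.85 mol
For 19.21 mol C2H5OH, stoichiometry requires (3/1) × 19.21 = 57.63 mol O2; 72.85 mol is available, so C2H5OH is limiting.
n(O2) consumed = (3/1) × 19.21 = 57.63 mol; remaining = 72.85 − 57.63 = 15.22 mol
V(O2) = nRT/P = 15.22 × 0.08206 × 642.15 / 5.13 = 156.3 L

156 L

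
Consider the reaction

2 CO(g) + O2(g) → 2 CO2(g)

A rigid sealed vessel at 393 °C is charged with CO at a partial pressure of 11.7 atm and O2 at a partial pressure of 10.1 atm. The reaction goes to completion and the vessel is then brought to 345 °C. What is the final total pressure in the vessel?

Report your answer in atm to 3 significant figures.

With V and T fixed, P_i ∝ n_i, so the mole ratios apply directly to partial pressures at 393 °C.
P(O2) required for 11.7 atm of CO = (1/2) × 11.7 = 5.850 atm; available 10.1 atm, so CO is limiting.
P(O2) remaining = 10.1 − (1/2) × 11.7 = 4.250 atm
P(gaseous products) = (2)/2 × 11.7 = 11.70 atm
P_total at 393 °C = 4.250 + 11.70 = 15.95 atm
Scaling to 345 °C: P = 15.95 × 618.15/666.15 = 14.80 atm

14.8 atm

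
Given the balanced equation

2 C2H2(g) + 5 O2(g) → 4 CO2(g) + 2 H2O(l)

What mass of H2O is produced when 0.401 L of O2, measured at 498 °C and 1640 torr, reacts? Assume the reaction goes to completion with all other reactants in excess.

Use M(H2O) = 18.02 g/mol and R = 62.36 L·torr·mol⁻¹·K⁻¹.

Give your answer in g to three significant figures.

0.0986 g

n(O2) = PV/RT = (1640 × 0.401) / (62.36 × 771.15) = 0.01368 mol
n(H2O) = (2/5) × 0.01368 = 0.005472 mol
m(H2O) = 0.005472 × 18.02 = 0.09861 g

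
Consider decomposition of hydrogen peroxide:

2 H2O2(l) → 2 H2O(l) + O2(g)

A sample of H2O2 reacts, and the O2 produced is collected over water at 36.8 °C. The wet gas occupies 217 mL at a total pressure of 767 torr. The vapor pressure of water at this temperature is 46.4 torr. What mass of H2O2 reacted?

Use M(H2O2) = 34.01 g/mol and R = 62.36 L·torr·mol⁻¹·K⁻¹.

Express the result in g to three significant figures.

P(O2) = 767 − 46.4 = 720.6 torr
n(O2) = PV/RT = (720.6 × 0.2170) / (62.36 × 309.95) = 0.008090 mol
n(H2O2) = (2/1) × 0.008090 = 0.01618 mol
m(H2O2) = 0.01618 × 34.01 = 0.5503 g

0.550 g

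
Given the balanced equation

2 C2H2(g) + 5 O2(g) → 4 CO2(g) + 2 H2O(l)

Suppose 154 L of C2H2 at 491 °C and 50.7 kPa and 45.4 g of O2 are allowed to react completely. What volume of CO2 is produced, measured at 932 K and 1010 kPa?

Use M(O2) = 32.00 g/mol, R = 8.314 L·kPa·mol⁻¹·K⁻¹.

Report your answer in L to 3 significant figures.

8.71 L

n(C2H2) = PV/RT = (50.7 × 154) / (8.314 × 764.15) = 1.229 mol
n(O2) = 45.4 / 32.00 = 1.419 mol
For 1.229 mol C2H2, stoichiometry requires (5/2) × 1.229 = 3.073 mol O2; 1.419 mol is available, so O2 is limiting.
n(CO2) = (4/5) × 1.419 = 1.135 mol
V(CO2) = nRT/P = 1.135 × 8.314 × 932 / 1010 = 8.708 L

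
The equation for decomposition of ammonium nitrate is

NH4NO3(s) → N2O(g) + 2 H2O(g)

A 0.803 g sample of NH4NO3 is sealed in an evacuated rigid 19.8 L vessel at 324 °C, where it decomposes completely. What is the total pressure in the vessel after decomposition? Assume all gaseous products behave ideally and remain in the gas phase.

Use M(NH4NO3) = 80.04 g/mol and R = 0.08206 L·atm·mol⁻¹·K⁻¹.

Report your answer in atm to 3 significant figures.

n(NH4NO3) = 0.803 / 80.04 = 0.01003 mol
n(gas produced) = (3/1) × 0.01003 = 0.03009 mol
P = nRT/V = 0.03009 × 0.08206 × 597.15 / 19.8 = 0.07447 atm

0.0745 atm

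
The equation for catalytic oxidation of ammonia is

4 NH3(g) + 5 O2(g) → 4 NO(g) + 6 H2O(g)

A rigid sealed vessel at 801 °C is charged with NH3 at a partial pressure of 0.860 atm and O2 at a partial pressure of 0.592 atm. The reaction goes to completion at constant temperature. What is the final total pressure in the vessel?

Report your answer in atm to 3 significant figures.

1.57 atm

With V and T fixed, P_i ∝ n_i, so the mole ratios apply directly to partial pressures at 801 °C.
P(O2) required for 0.860 atm of NH3 = (5/4) × 0.860 = 1.075 atm; available 0.592 atm, so O2 is limiting.
P(NH3) remaining = 0.860 − (4/5) × 0.592 = 0.3864 atm
P(gaseous products) = (4+6)/5 × 0.592 = 1.184 atm
P_total at 801 °C = 0.3864 + 1.184 = 1.570 atm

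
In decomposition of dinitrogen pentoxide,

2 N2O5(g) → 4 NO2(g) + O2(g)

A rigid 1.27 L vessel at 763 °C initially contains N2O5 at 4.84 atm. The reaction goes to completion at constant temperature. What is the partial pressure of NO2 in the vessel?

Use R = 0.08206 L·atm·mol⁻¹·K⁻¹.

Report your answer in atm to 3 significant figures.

n(N2O5)₀ = PV/RT = (4.84 × 1.27) / (0.08206 × 1036.15) = 0.07229 mol
n(NO2) = (4/2) × 0.07229 = 0.1446 mol
P(NO2) = nRT/V = 0.1446 × 0.08206 × 1036.15 / 1.27 = 9.681 atm

9.68 atm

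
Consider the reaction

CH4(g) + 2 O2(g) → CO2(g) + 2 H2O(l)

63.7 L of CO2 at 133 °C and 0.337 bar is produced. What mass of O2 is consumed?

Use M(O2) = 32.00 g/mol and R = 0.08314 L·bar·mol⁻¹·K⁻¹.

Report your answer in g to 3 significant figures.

40.7 g

n(CO2) = PV/RT = (0.337 × 63.7) / (0.08314 × 406.15) = 0.6357 mol
n(O2) = (2/1) × 0.6357 = 1.271 mol
m(O2) = 1.271 × 32.00 = 40.67 g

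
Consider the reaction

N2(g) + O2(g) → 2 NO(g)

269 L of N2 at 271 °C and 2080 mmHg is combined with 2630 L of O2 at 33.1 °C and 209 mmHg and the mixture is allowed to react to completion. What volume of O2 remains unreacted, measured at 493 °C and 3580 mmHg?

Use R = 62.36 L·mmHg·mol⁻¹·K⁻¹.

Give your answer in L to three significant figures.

164 L

n(N2) = PV/RT = (2080 × 269) / (62.36 × 544.15) = 16.49 mol
n(O2) = PV/RT = (209 × 2630) / (62.36 × 306.25) = 28.78 mol
For 16.49 mol N2, stoichiometry requires (1/1) × 16.49 = 16.49 mol O2; 28.78 mol is available, so N2 is limiting.
n(O2) consumed = (1/1) × 16.49 = 16.49 mol; remaining = 28.78 − 16.49 = 12.29 mol
V(O2) = nRT/P = 12.29 × 62.36 × 766.15 / 3580 = 164.0 L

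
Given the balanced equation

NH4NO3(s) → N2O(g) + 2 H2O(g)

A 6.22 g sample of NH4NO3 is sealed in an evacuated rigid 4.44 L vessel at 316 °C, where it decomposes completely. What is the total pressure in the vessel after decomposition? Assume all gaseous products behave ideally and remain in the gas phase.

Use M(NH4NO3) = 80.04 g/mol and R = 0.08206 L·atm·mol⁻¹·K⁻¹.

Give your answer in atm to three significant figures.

n(NH4NO3) = 6.22 / 80.04 = 0.07771 mol
n(gas produced) = (3/1) × 0.07771 = 0.2331 mol
P = nRT/V = 0.2331 × 0.08206 × 589.15 / 4.44 = 2.538 atm

2.54 atm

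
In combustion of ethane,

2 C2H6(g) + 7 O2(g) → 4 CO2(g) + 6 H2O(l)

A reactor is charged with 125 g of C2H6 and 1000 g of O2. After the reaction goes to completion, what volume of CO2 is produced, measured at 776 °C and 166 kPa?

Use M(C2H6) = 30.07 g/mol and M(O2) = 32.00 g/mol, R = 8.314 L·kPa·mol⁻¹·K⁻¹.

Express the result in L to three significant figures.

n(C2H6) = 125 / 30.07 = 4.157 mol
n(O2) = 1000 / 32.00 = 31.25 mol
For 4.157 mol C2H6, stoichiometry requires (7/2) × 4.157 = 14.55 mol O2; 31.25 mol is available, so C2H6 is limiting.
n(CO2) = (4/2) × 4.157 = 8.314 mol
V(CO2) = nRT/P = 8.314 × 8.314 × 1049.15 / 166 = 436.9 L

437 L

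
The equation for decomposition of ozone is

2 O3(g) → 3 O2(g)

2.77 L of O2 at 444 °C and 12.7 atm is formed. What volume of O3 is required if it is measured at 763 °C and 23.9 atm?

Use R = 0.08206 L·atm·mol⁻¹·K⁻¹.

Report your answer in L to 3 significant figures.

n(O2) = PV/RT = (12.7 × 2.77) / (0.08206 × 717.15) = 0.5978 mol
n(O3) = (2/3) × 0.5978 = 0.3985 mol
V = nRT/P = 0.3985 × 0.08206 × 1036.15 / 23.9 = 1.418 L

1.42 L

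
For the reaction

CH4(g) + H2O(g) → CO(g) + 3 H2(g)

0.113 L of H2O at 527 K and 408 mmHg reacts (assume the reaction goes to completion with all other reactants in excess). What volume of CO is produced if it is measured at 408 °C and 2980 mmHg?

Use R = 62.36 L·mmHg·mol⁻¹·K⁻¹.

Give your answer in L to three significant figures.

0.0200 L

n(H2O) = PV/RT = (408 × 0.113) / (62.36 × 527) = 0.001403 mol
n(CO) = (1/1) × 0.001403 = 0.001403 mol
V = nRT/P = 0.001403 × 62.36 × 681.15 / 2980 = 0.02000 L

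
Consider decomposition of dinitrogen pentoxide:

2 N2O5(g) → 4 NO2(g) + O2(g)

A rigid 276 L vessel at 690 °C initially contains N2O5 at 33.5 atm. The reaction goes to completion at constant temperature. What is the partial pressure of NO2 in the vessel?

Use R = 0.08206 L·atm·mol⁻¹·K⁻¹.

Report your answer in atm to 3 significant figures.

n(N2O5)₀ = PV/RT = (33.5 × 276) / (0.08206 × 963.15) = 117.0 mol
n(NO2) = (4/2) × 117.0 = 234.0 mol
P(NO2) = nRT/V = 234.0 × 0.08206 × 963.15 / 276 = 67.01 atm

67.0 atm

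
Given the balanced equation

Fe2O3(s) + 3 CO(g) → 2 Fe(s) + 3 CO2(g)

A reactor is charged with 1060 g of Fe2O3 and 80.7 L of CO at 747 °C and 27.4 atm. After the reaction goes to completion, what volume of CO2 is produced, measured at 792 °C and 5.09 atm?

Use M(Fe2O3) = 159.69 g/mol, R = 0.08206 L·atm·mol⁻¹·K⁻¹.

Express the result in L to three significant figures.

n(Fe2O3) = 1060 / 159.69 = 6.638 mol
n(CO) = PV/RT = (27.4 × 80.7) / (0.08206 × 1020.15) = 26.41 mol
For 6.638 mol Fe2O3, stoichiometry requires (3/1) × 6.638 = 19.91 mol CO; 26.41 mol is available, so Fe2O3 is limiting.
n(CO2) = (3/1) × 6.638 = 19.91 mol
V(CO2) = nRT/P = 19.91 × 0.08206 × 1065.15 / 5.09 = 341.9 L

342 L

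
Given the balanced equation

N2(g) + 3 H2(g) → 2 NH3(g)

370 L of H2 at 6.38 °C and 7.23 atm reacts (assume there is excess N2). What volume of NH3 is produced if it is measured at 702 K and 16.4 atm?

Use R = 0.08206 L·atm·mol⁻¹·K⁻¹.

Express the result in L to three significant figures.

273 L

n(H2) = PV/RT = (7.23 × 370) / (0.08206 × 279.53) = 116.6 mol
n(NH3) = (2/3) × 116.6 = 77.73 mol
V = nRT/P = 77.73 × 0.08206 × 702 / 16.4 = 273.0 L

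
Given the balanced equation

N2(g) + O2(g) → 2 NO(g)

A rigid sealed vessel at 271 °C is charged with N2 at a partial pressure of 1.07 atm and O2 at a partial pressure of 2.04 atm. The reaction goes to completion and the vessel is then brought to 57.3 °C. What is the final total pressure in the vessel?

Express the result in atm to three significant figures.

1.89 atm

With V and T fixed, P_i ∝ n_i, so the mole ratios apply directly to partial pressures at 271 °C.
P(O2) required for 1.07 atm of N2 = (1/1) × 1.07 = 1.070 atm; available 2.04 atm, so N2 is limiting.
P(O2) remaining = 2.04 − (1/1) × 1.07 = 0.9700 atm
P(gaseous products) = (2)/1 × 1.07 = 2.140 atm
P_total at 271 °C = 0.9700 + 2.140 = 3.110 atm
Scaling to 57.3 °C: P = 3.110 × 330.45/544.15 = 1.889 atm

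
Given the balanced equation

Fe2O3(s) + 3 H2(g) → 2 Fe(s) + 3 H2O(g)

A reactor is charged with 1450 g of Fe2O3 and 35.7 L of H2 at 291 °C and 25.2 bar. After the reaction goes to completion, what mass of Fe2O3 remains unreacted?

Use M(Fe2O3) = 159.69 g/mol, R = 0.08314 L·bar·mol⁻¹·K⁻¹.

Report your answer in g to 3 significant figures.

429 g

n(Fe2O3) = 1450 / 159.69 = 9.080 mol
n(H2) = PV/RT = (25.2 × 35.7) / (0.08314 × 564.15) = 19.18 mol
For 9.080 mol Fe2O3, stoichiometry requires (3/1) × 9.080 = 27.24 mol H2; 19.18 mol is available, so H2 is limiting.
n(Fe2O3) consumed = (1/3) × 19.18 = 6.393 mol; remaining = 9.080 − 6.393 = 2.687 mol
m(Fe2O3) = 2.687 × 159.69 = 429.1 g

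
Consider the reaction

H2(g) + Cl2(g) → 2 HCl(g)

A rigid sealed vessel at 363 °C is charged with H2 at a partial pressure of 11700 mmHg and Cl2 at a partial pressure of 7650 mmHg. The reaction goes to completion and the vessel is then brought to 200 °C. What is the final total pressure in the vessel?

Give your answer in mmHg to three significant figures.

14400 mmHg

Because the vessel is rigid and T is held at 363 °C, work the stoichiometry in partial pressures (P_i = n_iRT/V).
P(Cl2) required for 11700 mmHg of H2 = (1/1) × 11700 = 11700 mmHg; available 7650 mmHg, so Cl2 is limiting.
P(H2) remaining = 11700 − (1/1) × 7650 = 4050 mmHg
P(gaseous products) = (2)/1 × 7650 = 15300 mmHg
P_total at 363 °C = 4050 + 15300 = 19350 mmHg
Scaling to 200 °C: P = 19350 × 473.15/636.15 = 14390 mmHg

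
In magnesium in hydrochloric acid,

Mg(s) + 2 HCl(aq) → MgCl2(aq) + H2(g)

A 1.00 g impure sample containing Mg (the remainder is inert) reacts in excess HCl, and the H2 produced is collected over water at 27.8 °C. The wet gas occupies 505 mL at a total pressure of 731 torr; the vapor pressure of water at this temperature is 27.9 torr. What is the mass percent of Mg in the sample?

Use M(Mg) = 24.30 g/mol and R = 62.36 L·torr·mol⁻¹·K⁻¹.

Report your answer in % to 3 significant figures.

P(H2) = 731 − 27.9 = 703.1 torr
n(H2) = PV/RT = (703.1 × 0.5050) / (62.36 × 300.95) = 0.01892 mol
n(Mg) = (1/1) × 0.01892 = 0.01892 mol
m(Mg) = 0.01892 × 24.30 = 0.4598 g
%Mg = 0.4598 / 1.00 × 100 = 45.98%

46.0 %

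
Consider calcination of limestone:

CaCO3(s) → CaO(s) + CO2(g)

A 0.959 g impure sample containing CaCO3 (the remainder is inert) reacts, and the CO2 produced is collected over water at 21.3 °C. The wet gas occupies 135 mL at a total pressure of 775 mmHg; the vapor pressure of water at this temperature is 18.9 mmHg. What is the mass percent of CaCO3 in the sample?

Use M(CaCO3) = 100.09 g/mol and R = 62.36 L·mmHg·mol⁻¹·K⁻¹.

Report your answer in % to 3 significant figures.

58.0 %

P(CO2) = 775 − 18.9 = 756.1 mmHg
n(CO2) = PV/RT = (756.1 × 0.1350) / (62.36 × 294.45) = 0.005559 mol
n(CaCO3) = (1/1) × 0.005559 = 0.005559 mol
m(CaCO3) = 0.005559 × 100.09 = 0.5564 g
%CaCO3 = 0.5564 / 0.959 × 100 = 58.02%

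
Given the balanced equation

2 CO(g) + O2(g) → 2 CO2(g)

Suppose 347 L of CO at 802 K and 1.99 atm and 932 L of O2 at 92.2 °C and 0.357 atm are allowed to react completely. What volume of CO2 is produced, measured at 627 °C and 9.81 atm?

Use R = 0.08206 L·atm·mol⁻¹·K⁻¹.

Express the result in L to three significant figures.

n(CO) = PV/RT = (1.99 × 347) / (0.08206 × 802) = 10.49 mol
n(O2) = PV/RT = (0.357 × 932) / (0.08206 × 365.35) = 11.10 mol
For 10.49 mol CO, stoichiometry requires (1/2) × 10.49 = 5.245 mol O2; 11.10 mol is available, so CO is limiting.
n(CO2) = (2/2) × 10.49 = 10.49 mol
V(CO2) = nRT/P = 10.49 × 0.08206 × 900.15 / 9.81 = 78.99 L

79.0 L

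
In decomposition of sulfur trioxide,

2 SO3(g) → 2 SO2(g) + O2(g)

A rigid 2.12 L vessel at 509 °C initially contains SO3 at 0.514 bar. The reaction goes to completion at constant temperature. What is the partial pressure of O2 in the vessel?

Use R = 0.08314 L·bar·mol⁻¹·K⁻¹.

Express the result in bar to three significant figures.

n(SO3)₀ = PV/RT = (0.514 × 2.12) / (0.08314 × 782.15) = 0.01676 mol
n(O2) = (1/2) × 0.01676 = 0.008380 mol
P(O2) = nRT/V = 0.008380 × 0.08314 × 782.15 / 2.12 = 0.2570 bar

0.257 bar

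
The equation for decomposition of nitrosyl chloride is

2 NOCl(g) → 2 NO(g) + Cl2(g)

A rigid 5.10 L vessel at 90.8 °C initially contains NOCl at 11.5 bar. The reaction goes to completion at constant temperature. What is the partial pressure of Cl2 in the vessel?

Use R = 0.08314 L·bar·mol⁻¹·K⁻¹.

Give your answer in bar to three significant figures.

5.75 bar

n(NOCl)₀ = PV/RT = (11.5 × 5.10) / (0.08314 × 363.95) = 1.938 mol
n(Cl2) = (1/2) × 1.938 = 0.9690 mol
P(Cl2) = nRT/V = 0.9690 × 0.08314 × 363.95 / 5.10 = 5.749 bar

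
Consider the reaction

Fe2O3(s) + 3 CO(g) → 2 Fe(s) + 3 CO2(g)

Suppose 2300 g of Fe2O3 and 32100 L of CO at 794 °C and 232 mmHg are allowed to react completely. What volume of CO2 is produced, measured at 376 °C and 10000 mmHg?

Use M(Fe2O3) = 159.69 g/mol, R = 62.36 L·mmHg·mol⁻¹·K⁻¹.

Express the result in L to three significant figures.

175 L

n(Fe2O3) = 2300 / 159.69 = 14.40 mol
n(CO) = PV/RT = (232 × 32100) / (62.36 × 1067.15) = 111.9 mol
For 14.40 mol Fe2O3, stoichiometry requires (3/1) × 14.40 = 43.20 mol CO; 111.9 mol is available, so Fe2O3 is limiting.
n(CO2) = (3/1) × 14.40 = 43.20 mol
V(CO2) = nRT/P = 43.20 × 62.36 × 649.15 / 10000 = 174.9 L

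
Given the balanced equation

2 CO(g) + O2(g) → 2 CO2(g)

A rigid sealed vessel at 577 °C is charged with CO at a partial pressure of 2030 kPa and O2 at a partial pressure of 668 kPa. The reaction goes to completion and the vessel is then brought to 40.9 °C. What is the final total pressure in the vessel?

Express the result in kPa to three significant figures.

750 kPa

Because the vessel is rigid and T is held at 577 °C, work the stoichiometry in partial pressures (P_i = n_iRT/V).
P(O2) required for 2030 kPa of CO = (1/2) × 2030 = 1015 kPa; available 668 kPa, so O2 is limiting.
P(CO) remaining = 2030 − (2/1) × 668 = 694.0 kPa
P(gaseous products) = (2)/1 × 668 = 1336 kPa
P_total at 577 °C = 694.0 + 1336 = 2030 kPa
Scaling to 40.9 °C: P = 2030 × 314.05/850.15 = 749.9 kPa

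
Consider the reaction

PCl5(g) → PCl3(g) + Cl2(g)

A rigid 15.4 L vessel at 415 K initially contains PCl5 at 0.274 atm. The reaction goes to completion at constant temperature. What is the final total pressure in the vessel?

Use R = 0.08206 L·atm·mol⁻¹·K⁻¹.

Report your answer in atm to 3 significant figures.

0.548 atm

Rigid vessel, constant T ⇒ P scales with total gas moles (1 → 2).
P_final = (2/1) × 0.274 = 0.5480 atm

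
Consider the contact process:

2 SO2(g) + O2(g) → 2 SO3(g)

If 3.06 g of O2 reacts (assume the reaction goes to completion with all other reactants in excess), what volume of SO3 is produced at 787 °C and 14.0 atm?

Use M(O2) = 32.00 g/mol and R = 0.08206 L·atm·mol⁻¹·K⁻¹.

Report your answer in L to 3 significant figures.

1.19 L

n(O2) = 3.060 / 32.00 = 0.09563 mol
n(SO3) = (2/1) × 0.09563 = 0.1913 mol
V = nRT/P = 0.1913 × 0.08206 × 1060.15 / 14.0 = 1.189 L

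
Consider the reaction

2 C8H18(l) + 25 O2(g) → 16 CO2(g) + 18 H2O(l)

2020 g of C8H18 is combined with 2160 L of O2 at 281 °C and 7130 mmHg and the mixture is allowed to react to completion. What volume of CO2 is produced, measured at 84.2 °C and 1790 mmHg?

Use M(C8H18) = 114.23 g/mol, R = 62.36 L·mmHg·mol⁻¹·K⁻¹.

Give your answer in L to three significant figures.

n(C8H18) = 2020 / 114.23 = 17.68 mol
n(O2) = PV/RT = (7130 × 2160) / (62.36 × 554.15) = 445.7 mol
For 17.68 mol C8H18, stoichiometry requires (25/2) × 17.68 = 221.0 mol O2; 445.7 mol is available, so C8H18 is limiting.
n(CO2) = (16/2) × 17.68 = 141.4 mol
V(CO2) = nRT/P = 141.4 × 62.36 × 357.35 / 1790 = 1760 L

1760 L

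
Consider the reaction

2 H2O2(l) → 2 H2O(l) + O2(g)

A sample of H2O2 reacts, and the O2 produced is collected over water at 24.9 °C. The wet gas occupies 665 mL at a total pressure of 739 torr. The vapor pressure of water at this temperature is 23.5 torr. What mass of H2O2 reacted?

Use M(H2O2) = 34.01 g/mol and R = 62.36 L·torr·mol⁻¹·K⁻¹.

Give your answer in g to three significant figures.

1.74 g

P(O2) = 739 − 23.5 = 715.5 torr
n(O2) = PV/RT = (715.5 × 0.6650) / (62.36 × 298.05) = 0.02560 mol
n(H2O2) = (2/1) × 0.02560 = 0.05120 mol
m(H2O2) = 0.05120 × 34.01 = 1.741 g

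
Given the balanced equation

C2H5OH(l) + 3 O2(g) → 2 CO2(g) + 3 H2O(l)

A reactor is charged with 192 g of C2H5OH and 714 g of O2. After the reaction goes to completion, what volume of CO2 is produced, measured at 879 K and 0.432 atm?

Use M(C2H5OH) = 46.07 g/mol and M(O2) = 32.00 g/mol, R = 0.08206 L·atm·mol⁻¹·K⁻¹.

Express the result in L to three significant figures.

n(C2H5OH) = 192 / 46.07 = 4.168 mol
n(O2) = 714 / 32.00 = 22.31 mol
For 4.168 mol C2H5OH, stoichiometry requires (3/1) × 4.168 = 12.50 mol O2; 22.31 mol is available, so C2H5OH is limiting.
n(CO2) = (2/1) × 4.168 = 8.336 mol
V(CO2) = nRT/P = 8.336 × 0.08206 × 879 / 0.432 = 1392 L

1390 L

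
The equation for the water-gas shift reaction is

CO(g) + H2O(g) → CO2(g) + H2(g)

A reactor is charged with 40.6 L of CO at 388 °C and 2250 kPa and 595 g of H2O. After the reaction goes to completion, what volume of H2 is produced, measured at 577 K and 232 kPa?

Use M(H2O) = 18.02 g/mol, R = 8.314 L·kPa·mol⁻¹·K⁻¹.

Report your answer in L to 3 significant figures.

344 L

n(CO) = PV/RT = (2250 × 40.6) / (8.314 × 661.15) = 16.62 mol
n(H2O) = 595 / 18.02 = 33.02 mol
For 16.62 mol CO, stoichiometry requires (1/1) × 16.62 = 16.62 mol H2O; 33.02 mol is available, so CO is limiting.
n(H2) = (1/1) × 16.62 = 16.62 mol
V(H2) = nRT/P = 16.62 × 8.314 × 577 / 232 = 343.7 L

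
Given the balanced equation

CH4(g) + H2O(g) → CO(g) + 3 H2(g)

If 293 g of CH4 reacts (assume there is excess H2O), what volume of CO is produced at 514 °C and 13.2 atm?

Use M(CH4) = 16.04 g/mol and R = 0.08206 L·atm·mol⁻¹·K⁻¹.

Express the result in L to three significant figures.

89.4 L

n(CH4) = 293.0 / 16.04 = 18.27 mol
n(CO) = (1/1) × 18.27 = 18.27 mol
V = nRT/P = 18.27 × 0.08206 × 787.15 / 13.2 = 89.40 L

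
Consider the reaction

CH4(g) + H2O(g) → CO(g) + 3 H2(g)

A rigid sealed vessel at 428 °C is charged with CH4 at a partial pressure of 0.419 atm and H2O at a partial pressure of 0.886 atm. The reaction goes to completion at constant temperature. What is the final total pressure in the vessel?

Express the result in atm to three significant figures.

At constant V, partial pressures at 428 °C are proportional to moles, so apply stoichiometry directly to pressures.
P(H2O) required for 0.419 atm of CH4 = (1/1) × 0.419 = 0.4190 atm; available 0.886 atm, so CH4 is limiting.
P(H2O) remaining = 0.886 − (1/1) × 0.419 = 0.4670 atm
P(gaseous products) = (1+3)/1 × 0.419 = 1.676 atm
P_total at 428 °C = 0.4670 + 1.676 = 2.143 atm

2.14 atm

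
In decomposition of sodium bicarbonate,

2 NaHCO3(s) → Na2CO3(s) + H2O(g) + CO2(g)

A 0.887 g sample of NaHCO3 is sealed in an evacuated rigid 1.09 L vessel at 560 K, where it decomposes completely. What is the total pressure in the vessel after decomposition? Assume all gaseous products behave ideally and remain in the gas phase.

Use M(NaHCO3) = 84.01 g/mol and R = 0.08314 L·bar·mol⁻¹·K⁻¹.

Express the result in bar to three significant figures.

n(NaHCO3) = 0.887 / 84.01 = 0.01056 mol
n(gas produced) = (2/2) × 0.01056 = 0.01056 mol
P = nRT/V = 0.01056 × 0.08314 × 560 / 1.09 = 0.4511 bar

0.451 bar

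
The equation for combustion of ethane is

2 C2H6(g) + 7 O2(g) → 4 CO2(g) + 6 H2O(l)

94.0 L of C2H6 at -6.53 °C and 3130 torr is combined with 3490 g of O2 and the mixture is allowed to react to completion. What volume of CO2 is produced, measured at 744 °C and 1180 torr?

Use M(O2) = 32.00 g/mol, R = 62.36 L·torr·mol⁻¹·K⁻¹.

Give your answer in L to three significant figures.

1900 L

n(C2H6) = PV/RT = (3130 × 94.0) / (62.36 × 266.62) = 17.70 mol
n(O2) = 3490 / 32.00 = 109.1 mol
For 17.70 mol C2H6, stoichiometry requires (7/2) × 17.70 = 61.95 mol O2; 109.1 mol is available, so C2H6 is limiting.
n(CO2) = (4/2) × 17.70 = 35.40 mol
V(CO2) = nRT/P = 35.40 × 62.36 × 1017.15 / 1180 = 1903 L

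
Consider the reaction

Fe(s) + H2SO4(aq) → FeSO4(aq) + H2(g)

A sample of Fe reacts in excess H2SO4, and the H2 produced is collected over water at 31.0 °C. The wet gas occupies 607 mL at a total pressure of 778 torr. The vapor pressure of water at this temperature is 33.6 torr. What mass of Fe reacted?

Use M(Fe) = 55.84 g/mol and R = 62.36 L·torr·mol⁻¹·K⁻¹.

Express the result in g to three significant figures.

1.33 g

P(H2) = 778 − 33.6 = 744.4 torr
n(H2) = PV/RT = (744.4 × 0.6070) / (62.36 × 304.15) = 0.02382 mol
n(Fe) = (1/1) × 0.02382 = 0.02382 mol
m(Fe) = 0.02382 × 55.84 = 1.330 g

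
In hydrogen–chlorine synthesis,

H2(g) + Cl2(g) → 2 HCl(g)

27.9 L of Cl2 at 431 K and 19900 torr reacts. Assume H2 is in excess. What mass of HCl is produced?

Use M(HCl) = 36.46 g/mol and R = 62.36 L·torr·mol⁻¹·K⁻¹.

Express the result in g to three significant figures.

n(Cl2) = PV/RT = (19900 × 27.9) / (62.36 × 431) = 20.66 mol
n(HCl) = (2/1) × 20.66 = 41.32 mol
m(HCl) = 41.32 × 36.46 = 1507 g

1510 g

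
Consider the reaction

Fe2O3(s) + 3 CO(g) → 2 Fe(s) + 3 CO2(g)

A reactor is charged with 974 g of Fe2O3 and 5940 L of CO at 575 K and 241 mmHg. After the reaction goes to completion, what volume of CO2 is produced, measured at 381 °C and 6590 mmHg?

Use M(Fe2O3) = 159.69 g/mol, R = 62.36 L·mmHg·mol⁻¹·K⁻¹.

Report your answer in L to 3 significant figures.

113 L

n(Fe2O3) = 974 / 159.69 = 6.099 mol
n(CO) = PV/RT = (241 × 5940) / (62.36 × 575) = 39.92 mol
For 6.099 mol Fe2O3, stoichiometry requires (3/1) × 6.099 = 18.30 mol CO; 39.92 mol is available, so Fe2O3 is limiting.
n(CO2) = (3/1) × 6.099 = 18.30 mol
V(CO2) = nRT/P = 18.30 × 62.36 × 654.15 / 6590 = 113.3 L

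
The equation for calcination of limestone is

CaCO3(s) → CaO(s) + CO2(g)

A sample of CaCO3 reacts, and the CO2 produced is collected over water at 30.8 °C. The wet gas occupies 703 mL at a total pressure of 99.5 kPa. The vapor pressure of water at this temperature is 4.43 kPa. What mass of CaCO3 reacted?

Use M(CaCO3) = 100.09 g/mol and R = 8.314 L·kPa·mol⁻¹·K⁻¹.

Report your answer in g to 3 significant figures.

2.65 g

P(CO2) = 99.5 − 4.43 = 95.07 kPa
n(CO2) = PV/RT = (95.07 × 0.7030) / (8.314 × 303.95) = 0.02645 mol
n(CaCO3) = (1/1) × 0.02645 = 0.02645 mol
m(CaCO3) = 0.02645 × 100.09 = 2.647 g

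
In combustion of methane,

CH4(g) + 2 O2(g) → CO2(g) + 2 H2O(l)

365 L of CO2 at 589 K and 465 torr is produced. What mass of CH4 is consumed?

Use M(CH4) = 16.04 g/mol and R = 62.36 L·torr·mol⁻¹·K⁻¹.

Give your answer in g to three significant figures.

74.1 g

n(CO2) = PV/RT = (465 × 365) / (62.36 × 589) = 4.621 mol
n(CH4) = (1/1) × 4.621 = 4.621 mol
m(CH4) = 4.621 × 16.04 = 74.12 g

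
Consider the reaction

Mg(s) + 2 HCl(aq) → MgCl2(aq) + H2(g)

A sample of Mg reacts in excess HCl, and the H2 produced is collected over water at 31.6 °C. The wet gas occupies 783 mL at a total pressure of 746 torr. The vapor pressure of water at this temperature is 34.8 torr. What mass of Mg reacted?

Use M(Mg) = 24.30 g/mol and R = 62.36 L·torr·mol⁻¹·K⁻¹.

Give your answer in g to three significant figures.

P(H2) = 746 − 34.8 = 711.2 torr
n(H2) = PV/RT = (711.2 × 0.7830) / (62.36 × 304.75) = 0.02930 mol
n(Mg) = (1/1) × 0.02930 = 0.02930 mol
m(Mg) = 0.02930 × 24.30 = 0.7120 g

0.712 g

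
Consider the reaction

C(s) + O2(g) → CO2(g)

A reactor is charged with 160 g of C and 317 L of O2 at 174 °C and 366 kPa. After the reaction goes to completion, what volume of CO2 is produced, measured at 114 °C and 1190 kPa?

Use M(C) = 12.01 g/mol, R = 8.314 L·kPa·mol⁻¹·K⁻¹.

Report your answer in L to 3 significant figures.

36.0 L

n(C) = 160 / 12.01 = 13.32 mol
n(O2) = PV/RT = (366 × 317) / (8.314 × 447.15) = 31.21 mol
For 13.32 mol C, stoichiometry requires (1/1) × 13.32 = 13.32 mol O2; 31.21 mol is available, so C is limiting.
n(CO2) = (1/1) × 13.32 = 13.32 mol
V(CO2) = nRT/P = 13.32 × 8.314 × 387.15 / 1190 = 36.03 L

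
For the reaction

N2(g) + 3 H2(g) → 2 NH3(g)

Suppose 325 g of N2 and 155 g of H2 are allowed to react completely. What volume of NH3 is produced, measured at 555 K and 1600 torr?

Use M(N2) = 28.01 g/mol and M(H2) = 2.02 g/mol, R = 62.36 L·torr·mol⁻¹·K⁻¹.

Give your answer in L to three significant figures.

502 L

n(N2) = 325 / 28.01 = 11.60 mol
n(H2) = 155 / 2.02 = 76.73 mol
For 11.60 mol N2, stoichiometry requires (3/1) × 11.60 = 34.80 mol H2; 76.73 mol is available, so N2 is limiting.
n(NH3) = (2/1) × 11.60 = 23.20 mol
V(NH3) = nRT/P = 23.20 × 62.36 × 555 / 1600 = 501.8 L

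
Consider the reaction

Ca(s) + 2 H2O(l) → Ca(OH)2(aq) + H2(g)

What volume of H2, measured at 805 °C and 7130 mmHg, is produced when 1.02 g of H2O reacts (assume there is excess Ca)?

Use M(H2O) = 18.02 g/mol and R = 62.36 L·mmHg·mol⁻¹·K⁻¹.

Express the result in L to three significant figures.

0.267 L

n(H2O) = 1.020 / 18.02 = 0.05660 mol
n(H2) = (1/2) × 0.05660 = 0.02830 mol
V = nRT/P = 0.02830 × 62.36 × 1078.15 / 7130 = 0.2669 L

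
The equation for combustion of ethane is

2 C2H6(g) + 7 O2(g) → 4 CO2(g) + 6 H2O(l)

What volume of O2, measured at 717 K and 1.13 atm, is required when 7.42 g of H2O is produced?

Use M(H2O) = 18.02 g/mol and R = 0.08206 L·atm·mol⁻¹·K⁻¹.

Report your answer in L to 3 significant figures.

n(H2O) = 7.420 / 18.02 = 0.4118 mol
n(O2) = (7/6) × 0.4118 = 0.4804 mol
V = nRT/P = 0.4804 × 0.08206 × 717 / 1.13 = 25.01 L

25.0 L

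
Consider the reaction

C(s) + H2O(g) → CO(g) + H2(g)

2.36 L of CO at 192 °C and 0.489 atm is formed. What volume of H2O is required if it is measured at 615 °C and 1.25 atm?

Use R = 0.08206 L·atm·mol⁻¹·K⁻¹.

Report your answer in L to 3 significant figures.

n(CO) = PV/RT = (0.489 × 2.36) / (0.08206 × 465.15) = 0.03023 mol
n(H2O) = (1/1) × 0.03023 = 0.03023 mol
V = nRT/P = 0.03023 × 0.08206 × 888.15 / 1.25 = 1.763 L

1.76 L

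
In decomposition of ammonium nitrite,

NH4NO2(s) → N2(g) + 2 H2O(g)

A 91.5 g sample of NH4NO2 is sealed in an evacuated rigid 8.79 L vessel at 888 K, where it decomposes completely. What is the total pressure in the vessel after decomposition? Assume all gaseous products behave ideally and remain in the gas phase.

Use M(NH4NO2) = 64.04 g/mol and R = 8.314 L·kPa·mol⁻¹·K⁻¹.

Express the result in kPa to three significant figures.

n(NH4NO2) = 91.5 / 64.04 = 1.429 mol
n(gas produced) = (3/1) × 1.429 = 4.287 mol
P = nRT/V = 4.287 × 8.314 × 888 / 8.79 = 3601 kPa

3600 kPa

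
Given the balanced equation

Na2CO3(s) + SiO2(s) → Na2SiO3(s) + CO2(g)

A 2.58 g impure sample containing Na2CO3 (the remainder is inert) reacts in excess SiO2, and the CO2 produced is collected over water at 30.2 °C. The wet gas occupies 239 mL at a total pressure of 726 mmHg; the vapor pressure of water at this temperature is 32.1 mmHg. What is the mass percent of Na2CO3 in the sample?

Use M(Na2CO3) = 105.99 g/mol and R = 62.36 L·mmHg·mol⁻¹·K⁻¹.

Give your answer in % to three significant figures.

P(CO2) = 726 − 32.1 = 693.9 mmHg
n(CO2) = PV/RT = (693.9 × 0.2390) / (62.36 × 303.35) = 0.008767 mol
n(Na2CO3) = (1/1) × 0.008767 = 0.008767 mol
m(Na2CO3) = 0.008767 × 105.99 = 0.9292 g
%Na2CO3 = 0.9292 / 2.58 × 100 = 36.02%

36.0 %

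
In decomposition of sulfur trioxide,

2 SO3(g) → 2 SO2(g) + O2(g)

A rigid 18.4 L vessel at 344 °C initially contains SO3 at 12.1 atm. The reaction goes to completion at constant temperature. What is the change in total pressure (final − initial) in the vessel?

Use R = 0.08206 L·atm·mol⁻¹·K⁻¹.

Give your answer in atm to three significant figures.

At constant T and V, P ∝ n(gas): 2 mol gas → 3 mol gas.
P_final = (3/2) × 12.1 = 18.15 atm; ΔP = 18.15 − 12.1 = 6.050 atm

6.05 atm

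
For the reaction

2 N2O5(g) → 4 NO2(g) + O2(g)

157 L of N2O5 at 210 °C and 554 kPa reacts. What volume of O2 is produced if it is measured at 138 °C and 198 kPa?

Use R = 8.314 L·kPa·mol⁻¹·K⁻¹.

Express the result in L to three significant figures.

187 L

n(N2O5) = PV/RT = (554 × 157) / (8.314 × 483.15) = 21.65 mol
n(O2) = (1/2) × 21.65 = 10.82 mol
V = nRT/P = 10.82 × 8.314 × 411.15 / 198 = 186.8 L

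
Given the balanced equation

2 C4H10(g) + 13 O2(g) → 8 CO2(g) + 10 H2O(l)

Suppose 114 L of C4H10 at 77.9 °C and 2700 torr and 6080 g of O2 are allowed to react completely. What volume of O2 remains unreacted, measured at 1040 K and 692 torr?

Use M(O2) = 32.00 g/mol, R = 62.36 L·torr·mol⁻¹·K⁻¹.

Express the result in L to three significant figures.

9240 L

n(C4H10) = PV/RT = (2700 × 114) / (62.36 × 351.05) = 14.06 mol
n(O2) = 6080 / 32.00 = 190.0 mol
For 14.06 mol C4H10, stoichiometry requires (13/2) × 14.06 = 91.39 mol O2; 190.0 mol is available, so C4H10 is limiting.
n(O2) consumed = (13/2) × 14.06 = 91.39 mol; remaining = 190.0 − 91.39 = 98.61 mol
V(O2) = nRT/P = 98.61 × 62.36 × 1040 / 692 = 9242 L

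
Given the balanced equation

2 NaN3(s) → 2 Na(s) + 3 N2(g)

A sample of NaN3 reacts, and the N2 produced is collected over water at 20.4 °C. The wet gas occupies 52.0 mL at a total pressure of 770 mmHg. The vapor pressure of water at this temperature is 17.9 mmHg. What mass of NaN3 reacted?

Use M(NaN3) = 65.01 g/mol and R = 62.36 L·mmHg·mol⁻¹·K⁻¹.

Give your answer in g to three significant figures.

P(N2) = 770 − 17.9 = 752.1 mmHg
n(N2) = PV/RT = (752.1 × 0.05200) / (62.36 × 293.55) = 0.002136 mol
n(NaN3) = (2/3) × 0.002136 = 0.001424 mol
m(NaN3) = 0.001424 × 65.01 = 0.09257 g

0.0926 g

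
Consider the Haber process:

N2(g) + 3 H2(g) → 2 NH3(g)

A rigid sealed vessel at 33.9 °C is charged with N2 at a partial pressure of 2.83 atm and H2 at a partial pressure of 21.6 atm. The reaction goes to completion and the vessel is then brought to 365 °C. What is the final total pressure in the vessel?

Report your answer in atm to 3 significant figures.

39.0 atm

Because the vessel is rigid and T is held at 33.9 °C, work the stoichiometry in partial pressures (P_i = n_iRT/V).
P(H2) required for 2.83 atm of N2 = (3/1) × 2.83 = 8.490 atm; available 21.6 atm, so N2 is limiting.
P(H2) remaining = 21.6 − (3/1) × 2.83 = 13.11 atm
P(gaseous products) = (2)/1 × 2.83 = 5.660 atm
P_total at 33.9 °C = 13.11 + 5.660 = 18.77 atm
Scaling to 365 °C: P = 18.77 × 638.15/307.05 = 39.01 atm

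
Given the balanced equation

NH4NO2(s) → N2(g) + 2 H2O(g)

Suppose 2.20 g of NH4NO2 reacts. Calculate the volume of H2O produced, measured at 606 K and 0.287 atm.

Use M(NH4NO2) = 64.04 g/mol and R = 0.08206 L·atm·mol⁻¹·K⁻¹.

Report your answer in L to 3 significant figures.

n(NH4NO2) = 2.200 / 64.04 = 0.03435 mol
n(H2O) = (2/1) × 0.03435 = 0.06870 mol
V = nRT/P = 0.06870 × 0.08206 × 606 / 0.287 = 11.90 L

11.9 L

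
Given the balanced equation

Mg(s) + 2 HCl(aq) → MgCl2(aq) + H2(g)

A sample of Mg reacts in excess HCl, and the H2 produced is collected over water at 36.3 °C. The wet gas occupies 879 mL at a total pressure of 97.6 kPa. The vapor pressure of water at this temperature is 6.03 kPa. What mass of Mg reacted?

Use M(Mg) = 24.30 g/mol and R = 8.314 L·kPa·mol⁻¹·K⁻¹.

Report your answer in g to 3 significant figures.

0.760 g

P(H2) = 97.6 − 6.03 = 91.57 kPa
n(H2) = PV/RT = (91.57 × 0.8790) / (8.314 × 309.45) = 0.03129 mol
n(Mg) = (1/1) × 0.03129 = 0.03129 mol
m(Mg) = 0.03129 × 24.30 = 0.7603 g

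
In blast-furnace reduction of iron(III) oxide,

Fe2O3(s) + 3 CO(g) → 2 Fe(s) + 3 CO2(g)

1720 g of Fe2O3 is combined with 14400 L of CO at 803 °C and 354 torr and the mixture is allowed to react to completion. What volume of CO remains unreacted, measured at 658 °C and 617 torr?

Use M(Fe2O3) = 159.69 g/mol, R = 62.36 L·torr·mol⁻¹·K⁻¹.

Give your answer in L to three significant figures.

n(Fe2O3) = 1720 / 159.69 = 10.77 mol
n(CO) = PV/RT = (354 × 14400) / (62.36 × 1076.15) = 75.96 mol
For 10.77 mol Fe2O3, stoichiometry requires (3/1) × 10.77 = 32.31 mol CO; 75.96 mol is available, so Fe2O3 is limiting.
n(CO) consumed = (3/1) × 10.77 = 32.31 mol; remaining = 75.96 − 32.31 = 43.65 mol
V(CO) = nRT/P = 43.65 × 62.36 × 931.15 / 617 = 4108 L

4110 L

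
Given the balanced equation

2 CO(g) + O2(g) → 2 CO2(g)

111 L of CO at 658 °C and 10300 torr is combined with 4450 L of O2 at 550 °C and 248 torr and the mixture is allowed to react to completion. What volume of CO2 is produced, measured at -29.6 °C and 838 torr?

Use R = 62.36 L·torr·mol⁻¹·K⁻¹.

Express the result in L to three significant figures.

357 L

n(CO) = PV/RT = (10300 × 111) / (62.36 × 931.15) = 19.69 mol
n(O2) = PV/RT = (248 × 4450) / (62.36 × 823.15) = 21.50 mol
For 19.69 mol CO, stoichiometry requires (1/2) × 19.69 = 9.845 mol O2; 21.50 mol is available, so CO is limiting.
n(CO2) = (2/2) × 19.69 = 19.69 mol
V(CO2) = nRT/P = 19.69 × 62.36 × 243.55 / 838 = 356.9 L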